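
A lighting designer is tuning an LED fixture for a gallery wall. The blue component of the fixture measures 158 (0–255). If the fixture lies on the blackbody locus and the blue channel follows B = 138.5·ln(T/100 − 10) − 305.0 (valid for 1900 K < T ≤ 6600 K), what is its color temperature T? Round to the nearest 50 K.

3850 K

ln(t − 10) = (158 + 305.0) / 138.5 = 3.3430.
t − 10 = e^3.3430 = 28.303, so t = 38.303.
T = 100·t = 3830 K → 3850 K to the nearest 50 K.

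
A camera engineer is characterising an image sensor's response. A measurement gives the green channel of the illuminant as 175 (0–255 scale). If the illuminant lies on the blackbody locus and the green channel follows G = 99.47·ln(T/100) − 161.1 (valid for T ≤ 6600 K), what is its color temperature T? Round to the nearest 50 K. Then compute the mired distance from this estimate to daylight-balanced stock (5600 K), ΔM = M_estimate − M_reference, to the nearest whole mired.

+160 mireds

ln t = (175 + 161.1) / 99.47 = 3.3789.
t = e^3.3789 = 29.339.
T = 100·t = 2934 K → 2950 K to the nearest 50 K.
M_estimate = 10⁶/2950 = 338.98; M_reference = 10⁶/5600 = 178.57.
ΔM = 338.98 − 178.57 = 160.41 → +160 mireds.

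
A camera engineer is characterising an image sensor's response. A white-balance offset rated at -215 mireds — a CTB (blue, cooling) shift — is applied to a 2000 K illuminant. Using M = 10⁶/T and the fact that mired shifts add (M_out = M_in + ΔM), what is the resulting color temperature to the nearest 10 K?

M_in = 10⁶/2000 = 500.00 mireds.
M_out = 500.00 + (-215) = 285.00 mireds.
T_out = 10⁶/285.00 = 3508.8 K → 3510 K.

3510 K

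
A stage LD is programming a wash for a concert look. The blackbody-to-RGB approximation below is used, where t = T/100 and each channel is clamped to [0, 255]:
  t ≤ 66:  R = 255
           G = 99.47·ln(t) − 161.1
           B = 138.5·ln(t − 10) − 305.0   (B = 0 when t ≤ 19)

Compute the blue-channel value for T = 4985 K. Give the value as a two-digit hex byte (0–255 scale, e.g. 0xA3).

t = 4985/100 = 49.85; the t ≤ 66 branch applies.
B = 138.5·ln(49.85 − 10) − 305.0 = 138.5·ln 39.85 − 305.0 = 138.5·3.6851 − 305.0 = 205.389.
Rounded: 205; in hex, 0xCD.

0xCD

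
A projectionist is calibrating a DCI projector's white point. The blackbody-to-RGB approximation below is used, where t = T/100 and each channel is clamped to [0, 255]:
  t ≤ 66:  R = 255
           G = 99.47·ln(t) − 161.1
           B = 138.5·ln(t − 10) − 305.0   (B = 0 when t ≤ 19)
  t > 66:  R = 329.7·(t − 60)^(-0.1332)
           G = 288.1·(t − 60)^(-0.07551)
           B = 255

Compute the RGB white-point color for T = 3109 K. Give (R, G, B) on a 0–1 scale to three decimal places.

t = 3109/100 = 31.09; the t ≤ 66 branch applies.
R = 255 by definition for t ≤ 66.
G = 99.47·ln 31.09 − 161.1 = 99.47·3.4369 − 161.1 = 180.767.
B = 138.5·ln(31.09 − 10) − 305.0 = 138.5·ln 21.09 − 305.0 = 138.5·3.0488 − 305.0 = 117.259.
Dividing each by 255: (1.0000, 0.7089, 0.4598) → (1.000, 0.709, 0.460).

(1.000, 0.709, 0.460)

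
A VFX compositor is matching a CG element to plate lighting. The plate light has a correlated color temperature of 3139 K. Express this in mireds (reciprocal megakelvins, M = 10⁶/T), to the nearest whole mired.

M = 10⁶ / 3139 = 318.573 → 319 mireds.

319 mireds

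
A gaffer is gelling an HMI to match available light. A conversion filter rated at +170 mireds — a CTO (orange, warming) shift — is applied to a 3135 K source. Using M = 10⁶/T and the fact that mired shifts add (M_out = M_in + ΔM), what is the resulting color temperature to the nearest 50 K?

2050 K

M_in = 10⁶/3135 = 318.98 mireds.
M_out = 318.98 + (+170) = 488.98 mireds.
T_out = 10⁶/488.98 = 2045.1 K → 2050 K.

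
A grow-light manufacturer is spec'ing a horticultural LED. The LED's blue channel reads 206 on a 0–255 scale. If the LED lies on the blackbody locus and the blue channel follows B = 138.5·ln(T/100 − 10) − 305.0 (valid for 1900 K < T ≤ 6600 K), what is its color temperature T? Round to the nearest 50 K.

ln(t − 10) = (206 + 305.0) / 138.5 = 3.6895.
t − 10 = e^3.6895 = 40.026, so t = 50.026.
T = 100·t = 5003 K → 5000 K to the nearest 50 K.

5000 K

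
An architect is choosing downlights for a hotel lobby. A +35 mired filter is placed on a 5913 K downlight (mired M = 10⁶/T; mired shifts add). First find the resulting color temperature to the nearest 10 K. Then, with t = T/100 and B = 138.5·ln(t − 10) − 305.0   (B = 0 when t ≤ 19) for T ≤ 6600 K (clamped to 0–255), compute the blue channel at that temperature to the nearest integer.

M_in = 10⁶/5913 = 169.12; M_out = 169.12 + (+35) = 204.12.
T_out = 10⁶/204.12 = 4899.1 K → 4900 K; t = 49.
B = 138.5·ln(49 − 10) − 305.0 = 138.5·ln 39 − 305.0 = 138.5·3.6636 − 305.0 = 202.403.
Rounded: 202.

202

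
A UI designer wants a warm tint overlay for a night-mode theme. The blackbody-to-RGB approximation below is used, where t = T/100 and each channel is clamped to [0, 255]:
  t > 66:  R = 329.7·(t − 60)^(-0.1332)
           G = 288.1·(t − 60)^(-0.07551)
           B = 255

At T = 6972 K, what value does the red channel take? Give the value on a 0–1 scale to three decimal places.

0.955

t = 6972/100 = 69.72; the t > 66 branch applies.
R = 329.7·(69.72 − 60)^(-0.1332) = 329.7·9.72^(-0.1332) = 329.7·0.73866 = 243.535.
On a 0–1 scale: 243.535/255 = 0.9550 → 0.955.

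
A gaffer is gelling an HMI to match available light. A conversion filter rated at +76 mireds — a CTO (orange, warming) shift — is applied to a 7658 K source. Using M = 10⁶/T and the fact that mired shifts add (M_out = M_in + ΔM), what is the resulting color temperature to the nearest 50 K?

M_in = 10⁶/7658 = 130.58 mireds.
M_out = 130.58 + (+76) = 206.58 mireds.
T_out = 10⁶/206.58 = 4840.7 K → 4850 K.

4850 K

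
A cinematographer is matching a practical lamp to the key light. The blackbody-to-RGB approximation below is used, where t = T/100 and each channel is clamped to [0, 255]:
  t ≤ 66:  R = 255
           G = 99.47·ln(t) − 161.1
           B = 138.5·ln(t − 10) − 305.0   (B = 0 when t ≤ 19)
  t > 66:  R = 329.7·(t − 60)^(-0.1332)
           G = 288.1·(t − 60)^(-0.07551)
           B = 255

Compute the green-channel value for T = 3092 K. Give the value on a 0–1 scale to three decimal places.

0.707

t = 3092/100 = 30.92; the t ≤ 66 branch applies.
G = 99.47·ln 30.92 − 161.1 = 99.47·3.4314 − 161.1 = 180.222.
On a 0–1 scale: 180.222/255 = 0.7068 → 0.707.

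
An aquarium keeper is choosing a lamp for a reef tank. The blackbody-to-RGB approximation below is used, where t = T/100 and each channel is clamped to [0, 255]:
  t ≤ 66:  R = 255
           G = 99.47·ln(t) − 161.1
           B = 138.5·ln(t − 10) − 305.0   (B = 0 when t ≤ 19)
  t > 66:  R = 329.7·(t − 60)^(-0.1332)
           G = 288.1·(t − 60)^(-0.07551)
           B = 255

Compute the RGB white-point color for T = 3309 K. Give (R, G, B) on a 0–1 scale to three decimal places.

(1.000, 0.733, 0.509)

t = 3309/100 = 33.09; the t ≤ 66 branch applies.
R = 255 by definition for t ≤ 66.
G = 99.47·ln 33.09 − 161.1 = 99.47·3.4992 − 161.1 = 186.969.
B = 138.5·ln(33.09 − 10) − 305.0 = 138.5·ln 23.09 − 305.0 = 138.5·3.1394 − 305.0 = 129.807.
Dividing each by 255: (1.0000, 0.7332, 0.5090) → (1.000, 0.733, 0.509).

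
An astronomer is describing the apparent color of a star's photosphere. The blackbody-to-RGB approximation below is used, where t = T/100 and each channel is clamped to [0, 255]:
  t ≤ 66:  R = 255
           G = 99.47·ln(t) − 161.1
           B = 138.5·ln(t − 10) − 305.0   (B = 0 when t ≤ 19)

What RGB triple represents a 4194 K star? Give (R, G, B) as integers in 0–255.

(255, 211, 175)

t = 4194/100 = 41.94; the t ≤ 66 branch applies.
R = 255 by definition for t ≤ 66.
G = 99.47·ln 41.94 − 161.1 = 99.47·3.7362 − 161.1 = 210.544.
B = 138.5·ln(41.94 − 10) − 305.0 = 138.5·ln 31.94 − 305.0 = 138.5·3.4639 − 305.0 = 174.744.
Rounded: (255, 211, 175).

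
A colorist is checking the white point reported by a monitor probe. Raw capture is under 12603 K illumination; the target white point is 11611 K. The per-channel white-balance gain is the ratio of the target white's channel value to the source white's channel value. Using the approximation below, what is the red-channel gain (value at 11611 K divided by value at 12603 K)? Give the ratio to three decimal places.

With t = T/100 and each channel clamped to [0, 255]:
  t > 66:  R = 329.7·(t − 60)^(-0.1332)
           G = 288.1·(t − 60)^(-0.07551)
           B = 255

1.022

At 12603 K (t = 126.03):
  R = 329.7·(126.03 − 60)^(-0.1332) = 329.7·66.03^(-0.1332) = 329.7·0.57228 = 188.682.
At 11611 K (t = 116.11):
  R = 329.7·(116.11 − 60)^(-0.1332) = 329.7·56.11^(-0.1332) = 329.7·0.58483 = 192.818.
Gain = 192.818 / 188.682 = 1.0219 → 1.022.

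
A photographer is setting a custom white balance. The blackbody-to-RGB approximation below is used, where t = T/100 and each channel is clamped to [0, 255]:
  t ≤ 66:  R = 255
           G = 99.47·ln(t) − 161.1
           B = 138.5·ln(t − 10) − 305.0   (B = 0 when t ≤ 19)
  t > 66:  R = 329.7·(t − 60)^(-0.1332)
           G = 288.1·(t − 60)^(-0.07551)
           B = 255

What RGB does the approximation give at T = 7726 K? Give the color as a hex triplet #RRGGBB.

t = 7726/100 = 77.26; the t > 66 branch applies.
R = 329.7·(77.26 − 60)^(-0.1332) = 329.7·17.26^(-0.1332) = 329.7·0.68427 = 225.603.
G = 288.1·(77.26 − 60)^(-0.07551) = 288.1·17.26^(-0.07551) = 288.1·0.80648 = 232.346.
B = 255 by definition for t > 66.
Rounded: (226, 232, 255).
In hex: #E2E8FF.

#E2E8FF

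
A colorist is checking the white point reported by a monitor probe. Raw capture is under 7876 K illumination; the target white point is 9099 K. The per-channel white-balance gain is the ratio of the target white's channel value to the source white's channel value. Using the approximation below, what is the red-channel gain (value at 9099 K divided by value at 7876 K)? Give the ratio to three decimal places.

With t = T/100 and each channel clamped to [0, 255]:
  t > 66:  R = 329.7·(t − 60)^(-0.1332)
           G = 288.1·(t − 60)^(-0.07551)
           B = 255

At 7876 K (t = 78.76):
  R = 329.7·(78.76 − 60)^(-0.1332) = 329.7·18.76^(-0.1332) = 329.7·0.67671 = 223.113.
At 9099 K (t = 90.99):
  R = 329.7·(90.99 − 60)^(-0.1332) = 329.7·30.99^(-0.1332) = 329.7·0.63295 = 208.684.
Gain = 208.684 / 223.113 = 0.9353 → 0.935.

0.935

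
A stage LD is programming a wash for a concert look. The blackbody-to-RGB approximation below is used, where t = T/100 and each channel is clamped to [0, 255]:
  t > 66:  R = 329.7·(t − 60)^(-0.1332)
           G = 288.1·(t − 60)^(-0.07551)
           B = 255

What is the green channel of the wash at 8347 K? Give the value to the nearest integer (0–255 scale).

t = 8347/100 = 83.47; the t > 66 branch applies.
G = 288.1·(83.47 − 60)^(-0.07551) = 288.1·23.47^(-0.07551) = 288.1·0.78798 = 227.016.
Rounded: 227.

227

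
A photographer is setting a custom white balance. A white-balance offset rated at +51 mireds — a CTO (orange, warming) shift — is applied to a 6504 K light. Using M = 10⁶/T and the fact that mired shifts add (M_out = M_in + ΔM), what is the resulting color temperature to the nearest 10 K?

M_in = 10⁶/6504 = 153.75 mireds.
M_out = 153.75 + (+51) = 204.75 mireds.
T_out = 10⁶/204.75 = 4884.0 K → 4880 K.

4880 K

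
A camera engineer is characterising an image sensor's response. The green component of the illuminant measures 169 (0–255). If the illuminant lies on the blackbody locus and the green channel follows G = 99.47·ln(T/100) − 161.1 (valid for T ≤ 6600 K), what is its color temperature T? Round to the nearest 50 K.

ln t = (169 + 161.1) / 99.47 = 3.3186.
t = e^3.3186 = 27.621.
T = 100·t = 2762 K → 2750 K to the nearest 50 K.

2750 K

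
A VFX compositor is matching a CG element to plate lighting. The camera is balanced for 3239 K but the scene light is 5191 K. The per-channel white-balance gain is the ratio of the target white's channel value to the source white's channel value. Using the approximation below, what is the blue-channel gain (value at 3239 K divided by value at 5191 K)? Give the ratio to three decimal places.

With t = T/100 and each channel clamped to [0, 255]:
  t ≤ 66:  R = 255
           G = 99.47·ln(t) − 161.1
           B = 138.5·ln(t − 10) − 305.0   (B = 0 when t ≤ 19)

At 5191 K (t = 51.91):
  B = 138.5·ln(51.91 − 10) − 305.0 = 138.5·ln 41.91 − 305.0 = 138.5·3.7355 − 305.0 = 212.370.
At 3239 K (t = 32.39):
  B = 138.5·ln(32.39 − 10) − 305.0 = 138.5·ln 22.39 − 305.0 = 138.5·3.1086 − 305.0 = 125.543.
Gain = 125.543 / 212.370 = 0.5912 → 0.591.

0.591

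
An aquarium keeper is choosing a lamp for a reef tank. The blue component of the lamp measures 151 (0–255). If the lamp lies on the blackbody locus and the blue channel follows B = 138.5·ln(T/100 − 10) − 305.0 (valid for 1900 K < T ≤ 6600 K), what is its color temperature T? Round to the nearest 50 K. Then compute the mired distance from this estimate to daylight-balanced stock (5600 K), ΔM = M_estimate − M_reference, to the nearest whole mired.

+92 mireds

ln(t − 10) = (151 + 305.0) / 138.5 = 3.2924.
t − 10 = e^3.2924 = 26.908, so t = 36.908.
T = 100·t = 3691 K → 3700 K to the nearest 50 K.
M_estimate = 10⁶/3700 = 270.27; M_reference = 10⁶/5600 = 178.57.
ΔM = 270.27 − 178.57 = 91.70 → +92 mireds.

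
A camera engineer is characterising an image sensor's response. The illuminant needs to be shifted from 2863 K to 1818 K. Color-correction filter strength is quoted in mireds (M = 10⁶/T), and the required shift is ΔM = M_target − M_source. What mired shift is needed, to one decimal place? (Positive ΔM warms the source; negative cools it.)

M_source = 10⁶/2863 = 349.284; M_target = 10⁶/1818 = 550.055.
ΔM = 550.055 − 349.284 = 200.771 → +200.8 mireds, a warming shift.

+200.8 mireds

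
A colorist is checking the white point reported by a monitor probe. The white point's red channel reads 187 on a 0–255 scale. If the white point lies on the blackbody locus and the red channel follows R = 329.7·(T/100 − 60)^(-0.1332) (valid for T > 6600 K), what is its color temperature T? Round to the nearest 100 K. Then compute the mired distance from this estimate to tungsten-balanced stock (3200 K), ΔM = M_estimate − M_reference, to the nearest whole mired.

-236 mireds

(t − 60)^(-0.1332) = 187/329.7 = 0.56718.
t − 60 = 0.56718^(1/-0.1332) = 0.56718^(-7.508) = 70.620, so t = 130.620.
T = 100·t = 13062 K → 13100 K to the nearest 100 K.
M_estimate = 10⁶/13100 = 76.34; M_reference = 10⁶/3200 = 312.50.
ΔM = 76.34 − 312.50 = -236.16 → -236 mireds.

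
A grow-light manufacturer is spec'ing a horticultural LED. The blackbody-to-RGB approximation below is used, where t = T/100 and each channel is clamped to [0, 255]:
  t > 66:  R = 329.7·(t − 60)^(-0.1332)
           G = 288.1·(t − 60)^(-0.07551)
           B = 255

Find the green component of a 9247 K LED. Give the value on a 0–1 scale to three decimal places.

0.869

t = 9247/100 = 92.47; the t > 66 branch applies.
G = 288.1·(92.47 − 60)^(-0.07551) = 288.1·32.47^(-0.07551) = 288.1·0.76890 = 221.519.
On a 0–1 scale: 221.519/255 = 0.8687 → 0.869.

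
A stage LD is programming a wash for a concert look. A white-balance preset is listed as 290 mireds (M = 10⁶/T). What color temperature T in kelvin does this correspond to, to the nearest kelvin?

3448 K

T = 10⁶ / 290 = 3448.28 K → 3448 K.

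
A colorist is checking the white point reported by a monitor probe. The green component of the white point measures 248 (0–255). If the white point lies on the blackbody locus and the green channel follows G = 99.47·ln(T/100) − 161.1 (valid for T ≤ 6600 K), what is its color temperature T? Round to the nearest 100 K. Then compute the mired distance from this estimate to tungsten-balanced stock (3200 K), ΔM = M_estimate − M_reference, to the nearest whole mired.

-149 mireds

ln t = (248 + 161.1) / 99.47 = 4.1128.
t = e^4.1128 = 61.117.
T = 100·t = 6112 K → 6100 K to the nearest 100 K.
M_estimate = 10⁶/6100 = 163.93; M_reference = 10⁶/3200 = 312.50.
ΔM = 163.93 − 312.50 = -148.57 → -149 mireds.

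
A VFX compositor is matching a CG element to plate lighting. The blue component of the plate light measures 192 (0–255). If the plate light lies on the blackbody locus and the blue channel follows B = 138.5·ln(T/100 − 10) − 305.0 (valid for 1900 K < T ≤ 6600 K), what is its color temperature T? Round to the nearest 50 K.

4600 K

ln(t − 10) = (192 + 305.0) / 138.5 = 3.5884.
t − 10 = e^3.5884 = 36.178, so t = 46.178.
T = 100·t = 4618 K → 4600 K to the nearest 50 K.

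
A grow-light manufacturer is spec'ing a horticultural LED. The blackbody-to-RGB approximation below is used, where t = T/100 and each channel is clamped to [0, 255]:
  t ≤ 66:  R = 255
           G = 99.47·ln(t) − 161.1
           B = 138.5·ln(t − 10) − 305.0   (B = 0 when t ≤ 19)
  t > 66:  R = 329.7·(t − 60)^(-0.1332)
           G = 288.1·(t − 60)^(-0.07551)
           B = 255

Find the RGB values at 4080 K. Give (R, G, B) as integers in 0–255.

t = 4080/100 = 40.8; the t ≤ 66 branch applies.
R = 255 by definition for t ≤ 66.
G = 99.47·ln 40.8 − 161.1 = 99.47·3.7087 − 161.1 = 207.803.
B = 138.5·ln(40.8 − 10) − 305.0 = 138.5·ln 30.8 − 305.0 = 138.5·3.4275 − 305.0 = 169.711.
Rounded: (255, 208, 170).

(255, 208, 170)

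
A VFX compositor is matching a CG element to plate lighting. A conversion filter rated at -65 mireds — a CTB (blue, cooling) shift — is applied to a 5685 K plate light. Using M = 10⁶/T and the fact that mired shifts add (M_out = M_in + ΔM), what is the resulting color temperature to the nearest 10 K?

9020 K

M_in = 10⁶/5685 = 175.90 mireds.
M_out = 175.90 + (-65) = 110.90 mireds.
T_out = 10⁶/110.90 = 9017.0 K → 9020 K.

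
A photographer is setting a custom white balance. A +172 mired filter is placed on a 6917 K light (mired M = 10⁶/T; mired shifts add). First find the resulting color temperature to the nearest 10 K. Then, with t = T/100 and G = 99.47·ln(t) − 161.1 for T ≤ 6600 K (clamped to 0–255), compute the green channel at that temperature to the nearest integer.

M_in = 10⁶/6917 = 144.57; M_out = 144.57 + (+172) = 316.57.
T_out = 10⁶/316.57 = 3158.8 K → 3160 K; t = 31.6.
G = 99.47·ln 31.6 − 161.1 = 99.47·3.4532 − 161.1 = 182.386.
Rounded: 182.

182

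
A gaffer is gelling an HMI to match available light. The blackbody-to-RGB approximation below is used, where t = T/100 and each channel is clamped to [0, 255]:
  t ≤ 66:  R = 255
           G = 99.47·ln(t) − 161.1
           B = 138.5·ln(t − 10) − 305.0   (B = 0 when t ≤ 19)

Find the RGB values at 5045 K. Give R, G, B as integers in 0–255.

R=255, G=229, B=207

t = 5045/100 = 50.45; the t ≤ 66 branch applies.
R = 255 by definition for t ≤ 66.
G = 99.47·ln 50.45 − 161.1 = 99.47·3.9210 − 161.1 = 228.920.
B = 138.5·ln(50.45 − 10) − 305.0 = 138.5·ln 40.45 − 305.0 = 138.5·3.7001 − 305.0 = 207.459.
Rounded: (255, 229, 207).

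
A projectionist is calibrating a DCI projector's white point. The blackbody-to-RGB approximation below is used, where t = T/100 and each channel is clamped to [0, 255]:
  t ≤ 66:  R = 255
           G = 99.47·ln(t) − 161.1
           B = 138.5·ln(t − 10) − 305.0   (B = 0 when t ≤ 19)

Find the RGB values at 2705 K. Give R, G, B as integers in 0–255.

R=255, G=167, B=88

t = 2705/100 = 27.05; the t ≤ 66 branch applies.
R = 255 by definition for t ≤ 66.
G = 99.47·ln 27.05 − 161.1 = 99.47·3.2977 − 161.1 = 166.921.
B = 138.5·ln(27.05 − 10) − 305.0 = 138.5·ln 17.05 − 305.0 = 138.5·2.8362 − 305.0 = 87.807.
Rounded: (255, 167, 88).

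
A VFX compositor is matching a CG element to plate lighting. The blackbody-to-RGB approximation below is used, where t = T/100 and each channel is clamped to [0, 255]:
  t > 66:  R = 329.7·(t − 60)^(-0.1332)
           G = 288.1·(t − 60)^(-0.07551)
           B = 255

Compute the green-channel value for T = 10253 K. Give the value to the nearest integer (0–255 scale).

217

t = 10253/100 = 102.53; the t > 66 branch applies.
G = 288.1·(102.53 − 60)^(-0.07551) = 288.1·42.53^(-0.07551) = 288.1·0.75339 = 217.050.
Rounded: 217.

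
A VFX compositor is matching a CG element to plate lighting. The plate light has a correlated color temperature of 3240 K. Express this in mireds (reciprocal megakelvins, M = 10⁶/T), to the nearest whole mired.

M = 10⁶ / 3240 = 308.642 → 309 mireds.

309 mireds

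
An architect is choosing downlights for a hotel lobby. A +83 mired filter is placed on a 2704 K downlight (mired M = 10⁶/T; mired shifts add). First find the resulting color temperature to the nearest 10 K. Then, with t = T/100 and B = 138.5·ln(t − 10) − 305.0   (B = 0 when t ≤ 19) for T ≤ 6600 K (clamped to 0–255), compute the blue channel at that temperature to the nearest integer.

M_in = 10⁶/2704 = 369.82; M_out = 369.82 + (+83) = 452.82.
T_out = 10⁶/452.82 = 2208.4 K → 2210 K; t = 22.1.
B = 138.5·ln(22.1 − 10) − 305.0 = 138.5·ln 12.1 − 305.0 = 138.5·2.4932 − 305.0 = 40.309.
Rounded: 40.

40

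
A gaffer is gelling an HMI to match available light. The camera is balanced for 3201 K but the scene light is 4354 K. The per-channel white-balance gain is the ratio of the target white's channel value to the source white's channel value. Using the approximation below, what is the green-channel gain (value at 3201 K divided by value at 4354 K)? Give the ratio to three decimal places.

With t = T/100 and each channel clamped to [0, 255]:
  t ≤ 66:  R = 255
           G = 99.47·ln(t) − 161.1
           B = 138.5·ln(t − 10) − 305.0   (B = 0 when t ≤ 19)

0.857

At 4354 K (t = 43.54):
  G = 99.47·ln 43.54 − 161.1 = 99.47·3.7737 − 161.1 = 214.268.
At 3201 K (t = 32.01):
  G = 99.47·ln 32.01 − 161.1 = 99.47·3.4660 − 161.1 = 183.668.
Gain = 183.668 / 214.268 = 0.8572 → 0.857.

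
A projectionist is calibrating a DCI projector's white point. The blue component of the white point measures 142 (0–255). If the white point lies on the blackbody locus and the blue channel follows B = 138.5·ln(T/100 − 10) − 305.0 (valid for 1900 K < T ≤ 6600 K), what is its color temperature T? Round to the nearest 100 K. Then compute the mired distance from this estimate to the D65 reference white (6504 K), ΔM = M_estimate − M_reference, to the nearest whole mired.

ln(t − 10) = (142 + 305.0) / 138.5 = 3.2274.
t − 10 = e^3.2274 = 25.215, so t = 35.215.
T = 100·t = 3521 K → 3500 K to the nearest 100 K.
M_estimate = 10⁶/3500 = 285.71; M_reference = 10⁶/6504 = 153.75.
ΔM = 285.71 − 153.75 = 131.96 → +132 mireds.

+132 mireds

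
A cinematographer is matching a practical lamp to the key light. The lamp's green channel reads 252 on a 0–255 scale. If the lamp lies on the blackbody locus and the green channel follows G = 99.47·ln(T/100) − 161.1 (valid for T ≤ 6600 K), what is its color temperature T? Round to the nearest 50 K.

6350 K

ln t = (252 + 161.1) / 99.47 = 4.1530.
t = e^4.1530 = 63.625.
T = 100·t = 6363 K → 6350 K to the nearest 50 K.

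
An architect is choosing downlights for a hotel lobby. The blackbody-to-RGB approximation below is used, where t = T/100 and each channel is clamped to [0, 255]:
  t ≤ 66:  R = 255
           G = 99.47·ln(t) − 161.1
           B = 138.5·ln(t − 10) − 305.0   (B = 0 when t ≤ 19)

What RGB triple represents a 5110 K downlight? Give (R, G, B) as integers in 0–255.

(255, 230, 210)

t = 5110/100 = 51.1; the t ≤ 66 branch applies.
R = 255 by definition for t ≤ 66.
G = 99.47·ln 51.1 − 161.1 = 99.47·3.9338 − 161.1 = 230.194.
B = 138.5·ln(51.1 − 10) − 305.0 = 138.5·ln 41.1 − 305.0 = 138.5·3.7160 − 305.0 = 209.667.
Rounded: (255, 230, 210).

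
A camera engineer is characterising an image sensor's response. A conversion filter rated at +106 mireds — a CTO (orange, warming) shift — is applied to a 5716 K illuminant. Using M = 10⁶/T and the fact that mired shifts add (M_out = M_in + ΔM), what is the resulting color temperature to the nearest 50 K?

3550 K

M_in = 10⁶/5716 = 174.95 mireds.
M_out = 174.95 + (+106) = 280.95 mireds.
T_out = 10⁶/280.95 = 3559.4 K → 3550 K.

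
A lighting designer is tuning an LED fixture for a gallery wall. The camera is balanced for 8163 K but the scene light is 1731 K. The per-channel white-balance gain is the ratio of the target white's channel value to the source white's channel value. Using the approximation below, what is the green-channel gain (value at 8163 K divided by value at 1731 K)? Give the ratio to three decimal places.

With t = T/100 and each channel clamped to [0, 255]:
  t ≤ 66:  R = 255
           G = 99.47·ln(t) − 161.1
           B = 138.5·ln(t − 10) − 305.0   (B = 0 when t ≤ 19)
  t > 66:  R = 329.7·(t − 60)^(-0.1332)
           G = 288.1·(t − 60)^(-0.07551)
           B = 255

1.864

At 1731 K (t = 17.31):
  G = 99.47·ln 17.31 − 161.1 = 99.47·2.8513 − 161.1 = 122.517.
At 8163 K (t = 81.63):
  G = 288.1·(81.63 − 60)^(-0.07551) = 288.1·21.63^(-0.07551) = 288.1·0.79285 = 228.419.
Gain = 228.419 / 122.517 = 1.8644 → 1.864.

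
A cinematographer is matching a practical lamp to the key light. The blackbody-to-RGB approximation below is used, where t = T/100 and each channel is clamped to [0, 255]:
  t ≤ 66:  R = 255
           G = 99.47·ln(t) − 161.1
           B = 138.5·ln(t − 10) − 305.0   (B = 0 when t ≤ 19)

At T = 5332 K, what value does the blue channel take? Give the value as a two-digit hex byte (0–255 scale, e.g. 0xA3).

t = 5332/100 = 53.32; the t ≤ 66 branch applies.
B = 138.5·ln(53.32 − 10) − 305.0 = 138.5·ln 43.32 − 305.0 = 138.5·3.7686 − 305.0 = 216.953.
Rounded: 217; in hex, 0xD9.

0xD9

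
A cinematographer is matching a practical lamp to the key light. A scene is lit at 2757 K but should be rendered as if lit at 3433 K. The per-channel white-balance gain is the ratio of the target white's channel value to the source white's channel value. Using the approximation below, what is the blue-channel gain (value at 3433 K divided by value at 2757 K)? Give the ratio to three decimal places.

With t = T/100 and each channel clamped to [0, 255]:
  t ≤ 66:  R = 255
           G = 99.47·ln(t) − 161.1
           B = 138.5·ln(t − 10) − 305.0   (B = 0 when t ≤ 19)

At 2757 K (t = 27.57):
  B = 138.5·ln(27.57 − 10) − 305.0 = 138.5·ln 17.57 − 305.0 = 138.5·2.8662 − 305.0 = 91.968.
At 3433 K (t = 34.33):
  B = 138.5·ln(34.33 − 10) − 305.0 = 138.5·ln 24.33 − 305.0 = 138.5·3.1917 − 305.0 = 137.052.
Gain = 137.052 / 91.968 = 1.4902 → 1.490.

1.490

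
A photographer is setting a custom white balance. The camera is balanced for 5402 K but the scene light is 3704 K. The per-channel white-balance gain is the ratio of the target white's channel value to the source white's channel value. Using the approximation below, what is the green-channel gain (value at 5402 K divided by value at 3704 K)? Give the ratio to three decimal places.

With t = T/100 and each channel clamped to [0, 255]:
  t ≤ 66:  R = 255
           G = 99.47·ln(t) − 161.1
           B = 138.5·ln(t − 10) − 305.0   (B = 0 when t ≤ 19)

At 3704 K (t = 37.04):
  G = 99.47·ln 37.04 − 161.1 = 99.47·3.6120 − 161.1 = 198.185.
At 5402 K (t = 54.02):
  G = 99.47·ln 54.02 − 161.1 = 99.47·3.9894 − 161.1 = 235.721.
Gain = 235.721 / 198.185 = 1.1894 → 1.189.

1.189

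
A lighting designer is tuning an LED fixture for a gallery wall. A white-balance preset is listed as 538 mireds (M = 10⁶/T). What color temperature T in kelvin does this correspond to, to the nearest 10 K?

1860 K

T = 10⁶ / 538 = 1858.74 K → 1860 K.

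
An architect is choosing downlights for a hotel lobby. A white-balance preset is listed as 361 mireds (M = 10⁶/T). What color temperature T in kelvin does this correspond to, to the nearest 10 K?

2770 K

T = 10⁶ / 361 = 2770.08 K → 2770 K.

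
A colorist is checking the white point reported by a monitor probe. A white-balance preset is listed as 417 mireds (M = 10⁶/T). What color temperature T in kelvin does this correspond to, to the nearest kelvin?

2398 K

T = 10⁶ / 417 = 2398.08 K → 2398 K.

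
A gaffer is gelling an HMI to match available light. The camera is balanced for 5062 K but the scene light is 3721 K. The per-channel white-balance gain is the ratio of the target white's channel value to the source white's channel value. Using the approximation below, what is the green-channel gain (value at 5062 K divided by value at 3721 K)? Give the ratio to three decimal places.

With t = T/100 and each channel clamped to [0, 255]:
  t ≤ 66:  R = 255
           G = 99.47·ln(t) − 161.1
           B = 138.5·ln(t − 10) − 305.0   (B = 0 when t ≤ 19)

1.154

At 3721 K (t = 37.21):
  G = 99.47·ln 37.21 − 161.1 = 99.47·3.6166 − 161.1 = 198.641.
At 5062 K (t = 50.62):
  G = 99.47·ln 50.62 − 161.1 = 99.47·3.9243 − 161.1 = 229.255.
Gain = 229.255 / 198.641 = 1.1541 → 1.154.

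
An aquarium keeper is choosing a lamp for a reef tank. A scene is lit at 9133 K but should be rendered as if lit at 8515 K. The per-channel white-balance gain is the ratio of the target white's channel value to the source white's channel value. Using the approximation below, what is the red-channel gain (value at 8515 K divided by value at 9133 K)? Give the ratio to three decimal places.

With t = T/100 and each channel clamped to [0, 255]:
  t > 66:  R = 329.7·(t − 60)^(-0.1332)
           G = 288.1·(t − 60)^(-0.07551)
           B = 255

1.030

At 9133 K (t = 91.33):
  R = 329.7·(91.33 − 60)^(-0.1332) = 329.7·31.33^(-0.1332) = 329.7·0.63203 = 208.380.
At 8515 K (t = 85.15):
  R = 329.7·(85.15 − 60)^(-0.1332) = 329.7·25.15^(-0.1332) = 329.7·0.65080 = 214.569.
Gain = 214.569 / 208.380 = 1.0297 → 1.030.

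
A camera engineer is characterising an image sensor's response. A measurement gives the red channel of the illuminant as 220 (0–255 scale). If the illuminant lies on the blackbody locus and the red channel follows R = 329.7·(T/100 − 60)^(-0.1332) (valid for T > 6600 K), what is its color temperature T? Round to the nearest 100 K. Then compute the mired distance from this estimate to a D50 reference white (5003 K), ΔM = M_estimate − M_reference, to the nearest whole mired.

-76 mireds

(t − 60)^(-0.1332) = 220/329.7 = 0.66727.
t − 60 = 0.66727^(1/-0.1332) = 0.66727^(-7.508) = 20.847, so t = 80.847.
T = 100·t = 8085 K → 8100 K to the nearest 100 K.
M_estimate = 10⁶/8100 = 123.46; M_reference = 10⁶/5003 = 199.88.
ΔM = 123.46 − 199.88 = -76.42 → -76 mireds.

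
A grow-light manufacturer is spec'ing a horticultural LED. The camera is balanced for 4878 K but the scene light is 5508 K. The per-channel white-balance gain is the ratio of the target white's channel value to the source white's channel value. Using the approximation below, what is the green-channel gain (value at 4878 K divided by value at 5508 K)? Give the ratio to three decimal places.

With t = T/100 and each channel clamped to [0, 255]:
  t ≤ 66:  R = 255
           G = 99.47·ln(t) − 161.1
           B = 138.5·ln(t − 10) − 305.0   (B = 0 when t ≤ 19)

0.949

At 5508 K (t = 55.08):
  G = 99.47·ln 55.08 − 161.1 = 99.47·4.0088 − 161.1 = 237.654.
At 4878 K (t = 48.78):
  G = 99.47·ln 48.78 − 161.1 = 99.47·3.8873 − 161.1 = 225.572.
Gain = 225.572 / 237.654 = 0.9492 → 0.949.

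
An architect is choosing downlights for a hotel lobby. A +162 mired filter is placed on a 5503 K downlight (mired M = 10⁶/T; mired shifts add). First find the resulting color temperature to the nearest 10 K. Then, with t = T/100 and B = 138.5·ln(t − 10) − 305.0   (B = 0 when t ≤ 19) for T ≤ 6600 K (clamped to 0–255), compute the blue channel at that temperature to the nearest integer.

104

M_in = 10⁶/5503 = 181.72; M_out = 181.72 + (+162) = 343.72.
T_out = 10⁶/343.72 = 2909.4 K → 2910 K; t = 29.1.
B = 138.5·ln(29.1 − 10) − 305.0 = 138.5·ln 19.1 − 305.0 = 138.5·2.9497 − 305.0 = 103.532.
Rounded: 104.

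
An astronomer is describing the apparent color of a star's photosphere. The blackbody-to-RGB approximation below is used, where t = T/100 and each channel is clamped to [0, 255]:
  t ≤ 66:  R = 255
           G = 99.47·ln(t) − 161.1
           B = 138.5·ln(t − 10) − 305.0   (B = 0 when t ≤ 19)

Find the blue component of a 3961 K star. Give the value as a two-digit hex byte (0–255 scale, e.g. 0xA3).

0xA4

t = 3961/100 = 39.61; the t ≤ 66 branch applies.
B = 138.5·ln(39.61 − 10) − 305.0 = 138.5·ln 29.61 − 305.0 = 138.5·3.3881 − 305.0 = 164.254.
Rounded: 164; in hex, 0xA4.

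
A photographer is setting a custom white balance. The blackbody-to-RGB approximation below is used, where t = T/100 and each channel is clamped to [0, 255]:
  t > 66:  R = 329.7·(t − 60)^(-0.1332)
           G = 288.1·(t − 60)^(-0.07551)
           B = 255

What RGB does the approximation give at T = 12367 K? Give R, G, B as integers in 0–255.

t = 12367/100 = 123.67; the t > 66 branch applies.
R = 329.7·(123.67 − 60)^(-0.1332) = 329.7·63.67^(-0.1332) = 329.7·0.57506 = 189.598.
G = 288.1·(123.67 − 60)^(-0.07551) = 288.1·63.67^(-0.07551) = 288.1·0.73078 = 210.537.
B = 255 by definition for t > 66.
Rounded: (190, 211, 255).

R=190, G=211, B=255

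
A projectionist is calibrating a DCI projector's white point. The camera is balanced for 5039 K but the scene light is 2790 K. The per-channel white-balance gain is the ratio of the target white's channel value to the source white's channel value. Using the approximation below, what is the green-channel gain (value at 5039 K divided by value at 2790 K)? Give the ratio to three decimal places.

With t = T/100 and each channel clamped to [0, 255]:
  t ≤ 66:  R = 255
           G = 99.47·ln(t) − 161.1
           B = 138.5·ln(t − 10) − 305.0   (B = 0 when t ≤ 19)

1.346

At 2790 K (t = 27.9):
  G = 99.47·ln 27.9 − 161.1 = 99.47·3.3286 − 161.1 = 169.998.
At 5039 K (t = 50.39):
  G = 99.47·ln 50.39 − 161.1 = 99.47·3.9198 − 161.1 = 228.802.
Gain = 228.802 / 169.998 = 1.3459 → 1.346.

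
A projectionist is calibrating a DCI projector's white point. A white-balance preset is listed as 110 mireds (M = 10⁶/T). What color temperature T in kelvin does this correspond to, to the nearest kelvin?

9091 K

T = 10⁶ / 110 = 9090.91 K → 9091 K.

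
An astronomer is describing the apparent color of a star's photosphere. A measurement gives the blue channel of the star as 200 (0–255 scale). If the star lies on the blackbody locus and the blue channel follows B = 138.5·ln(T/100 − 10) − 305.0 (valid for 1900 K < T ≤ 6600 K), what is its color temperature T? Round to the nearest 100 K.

ln(t − 10) = (200 + 305.0) / 138.5 = 3.6462.
t − 10 = e^3.6462 = 38.329, so t = 48.329.
T = 100·t = 4833 K → 4800 K to the nearest 100 K.

4800 K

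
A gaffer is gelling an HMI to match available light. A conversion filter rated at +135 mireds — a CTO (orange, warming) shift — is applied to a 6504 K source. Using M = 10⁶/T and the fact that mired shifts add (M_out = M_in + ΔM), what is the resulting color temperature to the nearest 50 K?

3450 K

M_in = 10⁶/6504 = 153.75 mireds.
M_out = 153.75 + (+135) = 288.75 mireds.
T_out = 10⁶/288.75 = 3463.2 K → 3450 K.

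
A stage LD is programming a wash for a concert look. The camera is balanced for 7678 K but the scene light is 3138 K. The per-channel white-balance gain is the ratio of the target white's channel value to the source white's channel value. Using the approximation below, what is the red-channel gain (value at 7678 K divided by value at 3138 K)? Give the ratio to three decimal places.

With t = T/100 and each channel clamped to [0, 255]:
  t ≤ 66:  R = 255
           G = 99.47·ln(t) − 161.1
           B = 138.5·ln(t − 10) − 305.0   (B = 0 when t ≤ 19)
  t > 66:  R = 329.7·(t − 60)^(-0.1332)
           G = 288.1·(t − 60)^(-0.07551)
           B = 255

At 3138 K (t = 31.38):
  R = 255 by definition for t ≤ 66.
At 7678 K (t = 76.78):
  R = 329.7·(76.78 − 60)^(-0.1332) = 329.7·16.78^(-0.1332) = 329.7·0.68684 = 226.452.
Gain = 226.452 / 255.000 = 0.8880 → 0.888.

0.888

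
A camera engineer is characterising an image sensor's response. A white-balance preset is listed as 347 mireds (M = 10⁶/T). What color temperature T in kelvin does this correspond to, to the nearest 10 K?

T = 10⁶ / 347 = 2881.84 K → 2880 K.

2880 K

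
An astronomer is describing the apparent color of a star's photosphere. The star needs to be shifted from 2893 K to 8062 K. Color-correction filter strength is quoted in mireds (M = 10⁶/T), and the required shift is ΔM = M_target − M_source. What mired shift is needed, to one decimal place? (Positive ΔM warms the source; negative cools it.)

M_source = 10⁶/2893 = 345.662; M_target = 10⁶/8062 = 124.039.
ΔM = 124.039 − 345.662 = -221.623 → -221.6 mireds, a cooling shift.

-221.6 mireds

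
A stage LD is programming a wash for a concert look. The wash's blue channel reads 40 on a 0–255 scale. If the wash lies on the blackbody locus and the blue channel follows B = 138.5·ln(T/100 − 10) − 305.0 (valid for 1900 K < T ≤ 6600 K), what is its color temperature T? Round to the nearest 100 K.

ln(t − 10) = (40 + 305.0) / 138.5 = 2.4910.
t − 10 = e^2.4910 = 12.073, so t = 22.073.
T = 100·t = 2207 K → 2200 K to the nearest 100 K.

2200 K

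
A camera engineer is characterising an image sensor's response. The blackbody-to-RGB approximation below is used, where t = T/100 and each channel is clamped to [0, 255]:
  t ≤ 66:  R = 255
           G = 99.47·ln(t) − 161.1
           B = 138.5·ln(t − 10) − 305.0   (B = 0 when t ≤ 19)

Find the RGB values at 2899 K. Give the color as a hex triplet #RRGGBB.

t = 2899/100 = 28.99; the t ≤ 66 branch applies.
R = 255 by definition for t ≤ 66.
G = 99.47·ln 28.99 − 161.1 = 99.47·3.3670 − 161.1 = 173.811.
B = 138.5·ln(28.99 − 10) − 305.0 = 138.5·ln 18.99 − 305.0 = 138.5·2.9439 − 305.0 = 102.732.
Rounded: (255, 174, 103).
In hex: #FFAE67.

#FFAE67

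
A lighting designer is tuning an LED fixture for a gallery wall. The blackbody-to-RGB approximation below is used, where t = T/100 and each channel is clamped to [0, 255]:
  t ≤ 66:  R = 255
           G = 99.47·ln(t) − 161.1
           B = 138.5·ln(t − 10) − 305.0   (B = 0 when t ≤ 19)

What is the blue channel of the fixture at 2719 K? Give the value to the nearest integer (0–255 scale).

t = 2719/100 = 27.19; the t ≤ 66 branch applies.
B = 138.5·ln(27.19 − 10) − 305.0 = 138.5·ln 17.19 − 305.0 = 138.5·2.8443 − 305.0 = 88.939.
Rounded: 89.

89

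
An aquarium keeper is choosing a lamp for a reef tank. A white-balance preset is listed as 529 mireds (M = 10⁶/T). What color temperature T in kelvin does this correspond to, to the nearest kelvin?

T = 10⁶ / 529 = 1890.36 K → 1890 K.

1890 K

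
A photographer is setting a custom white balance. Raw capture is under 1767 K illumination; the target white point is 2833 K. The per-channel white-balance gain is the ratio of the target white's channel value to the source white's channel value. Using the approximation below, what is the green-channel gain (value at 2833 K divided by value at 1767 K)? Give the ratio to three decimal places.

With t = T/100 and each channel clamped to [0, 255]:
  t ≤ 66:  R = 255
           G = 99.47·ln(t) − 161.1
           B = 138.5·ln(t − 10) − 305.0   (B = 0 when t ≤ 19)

1.377

At 1767 K (t = 17.67):
  G = 99.47·ln 17.67 − 161.1 = 99.47·2.8719 − 161.1 = 124.565.
At 2833 K (t = 28.33):
  G = 99.47·ln 28.33 − 161.1 = 99.47·3.3439 − 161.1 = 171.520.
Gain = 171.520 / 124.565 = 1.3770 → 1.377.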